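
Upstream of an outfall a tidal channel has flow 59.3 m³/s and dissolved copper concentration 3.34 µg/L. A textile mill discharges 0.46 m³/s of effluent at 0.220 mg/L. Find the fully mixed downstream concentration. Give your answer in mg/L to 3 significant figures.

3.34 µg/L = 0.00334 mg/L.
Flow-weighted mixing gives C = (0.46·0.22 + 59.3·0.00334) / (0.46 + 59.3) = 0.2993/59.76 = 0.005008 mg/L.

0.00501 mg/L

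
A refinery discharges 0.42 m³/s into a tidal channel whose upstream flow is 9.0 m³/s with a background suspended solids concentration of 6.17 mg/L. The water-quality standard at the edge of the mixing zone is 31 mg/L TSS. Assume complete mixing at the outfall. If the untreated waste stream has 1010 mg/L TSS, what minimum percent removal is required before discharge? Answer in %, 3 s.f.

44.3 %

Mass balance: 31·9.42 = 0.42·Cₑ + 9·6.17.
Cₑ = (292 − 55.53) / 0.42 = 563.1 mg/L.
Required removal = 1 − 563.1/1010 = 44.25 %.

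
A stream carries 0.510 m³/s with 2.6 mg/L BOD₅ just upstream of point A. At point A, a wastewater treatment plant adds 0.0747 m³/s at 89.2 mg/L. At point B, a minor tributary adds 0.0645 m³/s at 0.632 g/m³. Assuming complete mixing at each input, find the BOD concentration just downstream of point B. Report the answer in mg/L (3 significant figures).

12.4 mg/L

After input A: C = (0.51·2.6 + 0.0747·89.2) / 0.5847 = 13.66 mg/L.
After input B: C = (0.5847·13.66 + 0.0645·0.632) / 0.6492 = 12.37 mg/L.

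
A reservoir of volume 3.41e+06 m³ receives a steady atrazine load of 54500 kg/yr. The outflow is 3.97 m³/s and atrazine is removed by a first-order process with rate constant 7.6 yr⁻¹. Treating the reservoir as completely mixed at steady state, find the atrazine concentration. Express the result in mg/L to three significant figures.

0.360 mg/L

Outflow Q = 3.97 m³/s × 3.156e+07 s/yr = 1.253e+08 m³/yr.
Steady-state CSTR mass balance: W = Q·C + k·V·C, so C = W/(Q + kV).
Q + kV = 1.253e+08 + 7.6·3.41e+06 = 1.512e+08 m³/yr.
C = 54500/1.512e+08 = 0.0003605 kg/m³ = 0.3605 mg/L.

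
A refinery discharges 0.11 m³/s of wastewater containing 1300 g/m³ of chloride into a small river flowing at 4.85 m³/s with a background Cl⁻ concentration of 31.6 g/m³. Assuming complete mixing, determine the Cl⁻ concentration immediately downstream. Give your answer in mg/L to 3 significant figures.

59.7 mg/L

By mass balance at complete mixing, C = (0.11·1300 + 4.85·31.6) / (0.11 + 4.85) = 296.3/4.96 = 59.73 mg/L.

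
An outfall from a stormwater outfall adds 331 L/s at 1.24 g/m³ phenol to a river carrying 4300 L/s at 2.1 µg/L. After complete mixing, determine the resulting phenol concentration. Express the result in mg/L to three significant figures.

331 L/s = 0.331 m³/s.
4300 L/s = 4.3 m³/s.
2.1 µg/L = 0.0021 mg/L.
Conservation of mass across the mixing zone: C = (0.331·1.24 + 4.3·0.0021) / (0.331 + 4.3) = 0.4195/4.631 = 0.09058 mg/L.

0.0906 mg/L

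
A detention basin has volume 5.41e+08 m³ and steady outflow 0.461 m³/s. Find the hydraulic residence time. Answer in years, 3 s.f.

37.2 yr

Q = 0.461 m³/s × 3.156e+07 s/yr = 1.455e+07 m³/yr.
Hydraulic residence time τ = V/Q = 5.41e+08/1.455e+07 = 37.19 yr.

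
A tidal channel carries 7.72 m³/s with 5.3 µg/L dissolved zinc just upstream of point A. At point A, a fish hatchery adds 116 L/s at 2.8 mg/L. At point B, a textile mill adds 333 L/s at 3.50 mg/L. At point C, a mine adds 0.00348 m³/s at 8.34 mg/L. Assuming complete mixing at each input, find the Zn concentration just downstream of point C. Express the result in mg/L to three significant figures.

0.191 mg/L

5.3 µg/L = 0.0053 mg/L.
116 L/s = 0.116 m³/s.
After input A: C = (7.72·0.0053 + 0.116·2.8) / 7.836 = 0.04667 mg/L.
333 L/s = 0.333 m³/s.
After input B: C = (7.836·0.04667 + 0.333·3.5) / 8.169 = 0.1874 mg/L.
After input C: C = (8.169·0.1874 + 0.00348·8.34) / 8.172 = 0.1909 mg/L.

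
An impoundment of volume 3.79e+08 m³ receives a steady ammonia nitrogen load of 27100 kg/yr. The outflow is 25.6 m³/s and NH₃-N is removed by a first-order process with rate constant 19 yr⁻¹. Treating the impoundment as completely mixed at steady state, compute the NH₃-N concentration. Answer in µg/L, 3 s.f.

Outflow Q = 25.6 m³/s × 3.156e+07 s/yr = 8.079e+08 m³/yr.
Steady-state CSTR mass balance: W = Q·C + k·V·C, so C = W/(Q + kV).
Q + kV = 8.079e+08 + 19·3.79e+08 = 8.009e+09 m³/yr.
C = 27100/8.009e+09 = 3.384e-06 kg/m³ = 0.003384 mg/L = 3.384 µg/L.

3.38 µg/L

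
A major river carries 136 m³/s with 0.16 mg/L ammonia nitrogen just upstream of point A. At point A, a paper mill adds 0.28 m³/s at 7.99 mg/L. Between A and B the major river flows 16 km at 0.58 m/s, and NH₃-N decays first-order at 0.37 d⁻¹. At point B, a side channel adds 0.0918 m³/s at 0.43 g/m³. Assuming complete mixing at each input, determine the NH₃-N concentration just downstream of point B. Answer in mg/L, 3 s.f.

0.157 mg/L

After input A: C = (136·0.16 + 0.28·7.99) / 136.3 = 0.1761 mg/L.
Over the 16 km reach to input B (t = 2.759e+04 s = 0.3193 d), decay gives C = 0.1761·exp(−0.37·0.3193) = 0.1565 mg/L.
After input B: C = (136.3·0.1565 + 0.0918·0.43) / 136.4 = 0.1567 mg/L.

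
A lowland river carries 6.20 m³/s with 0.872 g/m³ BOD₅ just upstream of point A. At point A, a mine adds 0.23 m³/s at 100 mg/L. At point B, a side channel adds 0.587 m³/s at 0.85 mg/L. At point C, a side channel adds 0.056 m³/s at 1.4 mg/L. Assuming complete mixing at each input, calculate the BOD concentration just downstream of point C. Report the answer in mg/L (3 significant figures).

4.10 mg/L

After input A: C = (6.2·0.872 + 0.23·100) / 6.43 = 4.418 mg/L.
After input B: C = (6.43·4.418 + 0.587·0.85) / 7.017 = 4.119 mg/L.
After input C: C = (7.017·4.119 + 0.056·1.4) / 7.073 = 4.098 mg/L.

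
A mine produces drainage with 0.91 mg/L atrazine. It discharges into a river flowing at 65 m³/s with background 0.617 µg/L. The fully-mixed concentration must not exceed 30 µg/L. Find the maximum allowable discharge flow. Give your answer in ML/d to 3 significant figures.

0.617 µg/L = 0.000617 mg/L.
30 µg/L = 0.03 mg/L.
Mass balance at complete mixing: C_std·(Q_w + Q_r) = Q_w·C_e + Q_r·C_b.
Rearranging, Q_w = Q_r·(C_std − C_b)/(C_e − C_std) = 65·(0.03 − 0.000617) / (0.91 − 0.03) = 2.17 m³/s.
= 187.5 ML/d.

188 ML/d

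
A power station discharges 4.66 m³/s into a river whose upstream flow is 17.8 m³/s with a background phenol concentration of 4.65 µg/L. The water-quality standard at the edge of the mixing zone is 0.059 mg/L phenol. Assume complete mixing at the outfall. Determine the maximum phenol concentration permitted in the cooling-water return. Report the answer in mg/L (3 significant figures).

0.267 mg/L

4.65 µg/L = 0.00465 mg/L.
Mass balance: 0.059·22.46 = 4.66·Cₑ + 17.8·0.00465.
Cₑ = (1.325 − 0.08277) / 4.66 = 0.2666 mg/L.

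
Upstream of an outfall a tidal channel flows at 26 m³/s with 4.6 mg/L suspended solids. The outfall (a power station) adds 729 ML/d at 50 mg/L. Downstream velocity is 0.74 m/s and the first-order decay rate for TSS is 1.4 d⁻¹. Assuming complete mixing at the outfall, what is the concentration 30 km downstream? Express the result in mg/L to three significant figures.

729 ML/d = 8.438 m³/s.
After complete mixing, C₀ = (8.438·50 + 26·4.6) / 34.44 = 15.72 mg/L.
Travel time t = 3e+04 m / 0.74 m/s = 4.054e+04 s = 0.4692 d.
C = 15.72·exp(−1.4·0.4692) = 15.72·0.5185 = 8.152 mg/L.

8.15 mg/L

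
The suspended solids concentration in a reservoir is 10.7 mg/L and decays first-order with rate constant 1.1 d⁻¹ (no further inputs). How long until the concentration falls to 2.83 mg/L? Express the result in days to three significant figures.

t = ln(C₀/C)/k = ln(10.7/2.83)/1.1 = 1.33/1.1 = 1.209 d.

1.21 d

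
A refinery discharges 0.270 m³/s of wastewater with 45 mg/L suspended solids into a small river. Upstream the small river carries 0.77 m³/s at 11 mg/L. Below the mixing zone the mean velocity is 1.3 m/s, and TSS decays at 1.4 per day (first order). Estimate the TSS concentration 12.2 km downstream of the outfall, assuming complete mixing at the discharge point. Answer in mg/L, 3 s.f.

After complete mixing, C₀ = (0.27·45 + 0.77·11) / 1.04 = 19.83 mg/L.
Travel time t = 1.22e+04 m / 1.3 m/s = 9385 s = 0.1086 d.
C = 19.83·exp(−1.4·0.1086) = 19.83·0.8589 = 17.03 mg/L.

17.0 mg/L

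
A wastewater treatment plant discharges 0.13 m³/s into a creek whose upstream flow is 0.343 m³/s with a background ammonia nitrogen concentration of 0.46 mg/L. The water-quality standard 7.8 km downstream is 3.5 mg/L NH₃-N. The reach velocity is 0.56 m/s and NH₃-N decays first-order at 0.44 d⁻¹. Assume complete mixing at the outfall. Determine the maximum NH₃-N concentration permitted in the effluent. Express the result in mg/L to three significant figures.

12.5 mg/L

Travel time to the compliance point: t = 7800/0.56 = 1.393e+04 s = 0.1612 d; decay factor exp(−0.44·0.1612) = 0.9315.
So the concentration just after mixing may be at most 3.5/0.9315 = 3.757 mg/L.
Mass balance: 3.757·0.473 = 0.13·Cₑ + 0.343·0.46.
Cₑ = (1.777 − 0.1578) / 0.13 = 12.46 mg/L.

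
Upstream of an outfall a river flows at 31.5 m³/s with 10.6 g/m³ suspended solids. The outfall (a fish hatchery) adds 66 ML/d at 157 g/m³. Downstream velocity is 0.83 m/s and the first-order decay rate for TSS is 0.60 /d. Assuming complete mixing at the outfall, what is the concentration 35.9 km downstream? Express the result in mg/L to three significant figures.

10.4 mg/L

66 ML/d = 0.7639 m³/s.
After complete mixing, C₀ = (0.7639·157 + 31.5·10.6) / 32.26 = 14.07 mg/L.
Travel time t = 3.59e+04 m / 0.83 m/s = 4.325e+04 s = 0.5006 d.
C = 14.07·exp(−0.60·0.5006) = 14.07·0.7405 = 10.42 mg/L.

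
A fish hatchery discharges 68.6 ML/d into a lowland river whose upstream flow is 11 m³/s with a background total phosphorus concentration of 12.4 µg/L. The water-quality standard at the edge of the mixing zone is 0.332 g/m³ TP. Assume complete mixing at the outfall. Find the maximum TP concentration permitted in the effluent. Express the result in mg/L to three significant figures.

68.6 ML/d = 0.794 m³/s.
12.4 µg/L = 0.0124 mg/L.
Mass balance: 0.332·11.79 = 0.794·Cₑ + 11·0.0124.
Cₑ = (3.916 − 0.1364) / 0.794 = 4.76 mg/L.

4.76 mg/L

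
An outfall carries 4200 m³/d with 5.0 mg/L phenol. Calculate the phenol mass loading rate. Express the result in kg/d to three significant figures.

4200 m³/d = 0.04861 m³/s.
Mass flux = Q·C = 0.04861 m³/s × 5 g/m³ = 0.2431 g/s.
= 0.2431 g/s × 86.4 = 21 kg/d.

21.0 kg/d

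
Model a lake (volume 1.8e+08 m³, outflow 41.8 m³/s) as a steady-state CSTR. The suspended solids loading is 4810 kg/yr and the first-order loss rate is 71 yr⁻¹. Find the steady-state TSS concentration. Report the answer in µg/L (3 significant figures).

0.341 µg/L

Outflow Q = 41.8 m³/s × 3.156e+07 s/yr = 1.319e+09 m³/yr.
Steady-state CSTR mass balance: W = Q·C + k·V·C, so C = W/(Q + kV).
Q + kV = 1.319e+09 + 71·1.8e+08 = 1.41e+10 m³/yr.
C = 4810/1.41e+10 = 3.412e-07 kg/m³ = 0.0003412 mg/L = 0.3412 µg/L.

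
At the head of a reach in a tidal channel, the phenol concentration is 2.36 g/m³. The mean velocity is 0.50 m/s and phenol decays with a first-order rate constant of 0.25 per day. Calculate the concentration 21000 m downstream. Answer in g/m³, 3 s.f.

Travel time t = 21000 m / 0.50 m/s = 2.1e+04/0.50 = 4.2e+04 s = 0.4861 d.
First-order decay: C = 2.36·exp(−0.25·0.4861) = 2.36·0.8856 = 2.09 g/m³.

2.09 g/m³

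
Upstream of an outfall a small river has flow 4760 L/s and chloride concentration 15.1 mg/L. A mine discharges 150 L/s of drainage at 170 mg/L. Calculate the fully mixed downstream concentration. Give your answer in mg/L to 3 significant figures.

19.8 mg/L

150 L/s = 0.15 m³/s.
4760 L/s = 4.76 m³/s.
Conservation of mass across the mixing zone: C = (0.15·170 + 4.76·15.1) / (0.15 + 4.76) = 97.38/4.91 = 19.83 mg/L.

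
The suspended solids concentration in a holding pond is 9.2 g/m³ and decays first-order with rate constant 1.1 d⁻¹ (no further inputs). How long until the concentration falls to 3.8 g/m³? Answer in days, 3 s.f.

0.804 d

t = ln(C₀/C)/k = ln(9.2/3.8)/1.1 = 0.8842/1.1 = 0.8038 d.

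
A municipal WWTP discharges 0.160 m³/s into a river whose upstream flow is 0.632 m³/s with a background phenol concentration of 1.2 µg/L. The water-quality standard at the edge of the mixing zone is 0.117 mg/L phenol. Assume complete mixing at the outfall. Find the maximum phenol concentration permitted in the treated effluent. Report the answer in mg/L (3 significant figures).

1.2 µg/L = 0.0012 mg/L.
Mass balance: 0.117·0.792 = 0.16·Cₑ + 0.632·0.0012.
Cₑ = (0.09266 − 0.0007584) / 0.16 = 0.5744 mg/L.

0.574 mg/L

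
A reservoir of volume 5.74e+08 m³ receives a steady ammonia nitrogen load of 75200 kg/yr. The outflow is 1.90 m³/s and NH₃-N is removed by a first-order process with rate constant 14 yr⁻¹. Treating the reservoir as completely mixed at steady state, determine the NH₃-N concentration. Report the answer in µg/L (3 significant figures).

9.29 µg/L

Outflow Q = 1.90 m³/s × 3.156e+07 s/yr = 5.996e+07 m³/yr.
Steady-state CSTR mass balance: W = Q·C + k·V·C, so C = W/(Q + kV).
Q + kV = 5.996e+07 + 14·5.74e+08 = 8.096e+09 m³/yr.
C = 75200/8.096e+09 = 9.289e-06 kg/m³ = 0.009289 mg/L = 9.289 µg/L.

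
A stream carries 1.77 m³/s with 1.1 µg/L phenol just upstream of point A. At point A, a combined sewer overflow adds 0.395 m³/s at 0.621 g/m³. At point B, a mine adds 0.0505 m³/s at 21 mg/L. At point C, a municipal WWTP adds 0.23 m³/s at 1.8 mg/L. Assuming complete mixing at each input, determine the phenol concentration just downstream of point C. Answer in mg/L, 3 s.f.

0.704 mg/L

1.1 µg/L = 0.0011 mg/L.
After input A: C = (1.77·0.0011 + 0.395·0.621) / 2.165 = 0.1142 mg/L.
After input B: C = (2.165·0.1142 + 0.0505·21) / 2.216 = 0.5903 mg/L.
After input C: C = (2.216·0.5903 + 0.23·1.8) / 2.446 = 0.704 mg/L.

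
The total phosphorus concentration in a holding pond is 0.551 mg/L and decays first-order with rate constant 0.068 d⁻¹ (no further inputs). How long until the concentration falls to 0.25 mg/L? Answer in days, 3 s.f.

11.6 d

t = ln(C₀/C)/k = ln(0.551/0.25)/0.068 = 0.7903/0.068 = 11.62 d.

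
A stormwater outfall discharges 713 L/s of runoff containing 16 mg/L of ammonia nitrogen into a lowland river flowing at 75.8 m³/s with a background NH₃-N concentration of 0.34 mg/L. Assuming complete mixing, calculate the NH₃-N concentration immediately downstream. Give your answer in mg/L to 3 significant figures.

713 L/s = 0.713 m³/s.
Conservation of mass across the mixing zone: C = (0.713·16 + 75.8·0.34) / (0.713 + 75.8) = 37.18/76.51 = 0.4859 mg/L.

0.486 mg/L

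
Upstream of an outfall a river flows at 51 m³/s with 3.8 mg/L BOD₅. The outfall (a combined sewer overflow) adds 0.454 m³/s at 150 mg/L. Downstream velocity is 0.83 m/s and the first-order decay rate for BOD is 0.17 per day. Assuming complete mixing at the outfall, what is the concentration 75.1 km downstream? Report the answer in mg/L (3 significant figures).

4.26 mg/L

After complete mixing, C₀ = (0.454·150 + 51·3.8) / 51.45 = 5.09 mg/L.
Travel time t = 7.51e+04 m / 0.83 m/s = 9.048e+04 s = 1.047 d.
C = 5.09·exp(−0.17·1.047) = 5.09·0.8369 = 4.26 mg/L.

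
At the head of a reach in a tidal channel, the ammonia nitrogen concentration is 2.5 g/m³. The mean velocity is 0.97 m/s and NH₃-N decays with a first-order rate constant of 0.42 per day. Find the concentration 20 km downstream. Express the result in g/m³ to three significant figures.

Travel time t = 20 km / 0.97 m/s = 2e+04/0.97 = 2.062e+04 s = 0.2386 d.
First-order decay: C = 2.5·exp(−0.42·0.2386) = 2.5·0.9046 = 2.262 g/m³.

2.26 g/m³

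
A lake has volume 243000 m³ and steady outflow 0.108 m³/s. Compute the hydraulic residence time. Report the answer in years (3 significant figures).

Q = 0.108 m³/s × 3.156e+07 s/yr = 3.408e+06 m³/yr.
Hydraulic residence time τ = V/Q = 243000/3.408e+06 = 0.0713 yr.

0.0713 yr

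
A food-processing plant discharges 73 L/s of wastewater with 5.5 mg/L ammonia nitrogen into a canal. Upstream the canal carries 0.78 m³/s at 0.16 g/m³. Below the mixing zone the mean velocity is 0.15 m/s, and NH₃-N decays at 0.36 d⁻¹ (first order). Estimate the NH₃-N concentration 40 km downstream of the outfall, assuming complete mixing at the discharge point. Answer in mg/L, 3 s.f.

73 L/s = 0.073 m³/s.
After complete mixing, C₀ = (0.073·5.5 + 0.78·0.16) / 0.853 = 0.617 mg/L.
Travel time t = 4e+04 m / 0.15 m/s = 2.667e+05 s = 3.086 d.
C = 0.617·exp(−0.36·3.086) = 0.617·0.3292 = 0.2031 mg/L.

0.203 mg/L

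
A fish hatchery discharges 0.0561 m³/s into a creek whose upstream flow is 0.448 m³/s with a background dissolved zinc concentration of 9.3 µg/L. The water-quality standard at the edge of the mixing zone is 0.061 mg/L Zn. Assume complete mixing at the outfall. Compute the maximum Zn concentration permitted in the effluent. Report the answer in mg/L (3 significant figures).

9.3 µg/L = 0.0093 mg/L.
Mass balance: 0.061·0.5041 = 0.0561·Cₑ + 0.448·0.0093.
Cₑ = (0.03075 − 0.004166) / 0.0561 = 0.4739 mg/L.

0.474 mg/L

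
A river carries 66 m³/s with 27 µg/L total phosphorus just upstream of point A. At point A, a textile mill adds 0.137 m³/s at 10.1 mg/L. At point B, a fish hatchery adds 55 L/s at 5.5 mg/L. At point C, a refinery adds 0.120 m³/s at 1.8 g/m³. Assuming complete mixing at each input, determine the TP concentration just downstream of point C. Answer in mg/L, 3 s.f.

27 µg/L = 0.027 mg/L.
After input A: C = (66·0.027 + 0.137·10.1) / 66.14 = 0.04787 mg/L.
55 L/s = 0.055 m³/s.
After input B: C = (66.14·0.04787 + 0.055·5.5) / 66.19 = 0.0524 mg/L.
After input C: C = (66.19·0.0524 + 0.12·1.8) / 66.31 = 0.05556 mg/L.

0.0556 mg/L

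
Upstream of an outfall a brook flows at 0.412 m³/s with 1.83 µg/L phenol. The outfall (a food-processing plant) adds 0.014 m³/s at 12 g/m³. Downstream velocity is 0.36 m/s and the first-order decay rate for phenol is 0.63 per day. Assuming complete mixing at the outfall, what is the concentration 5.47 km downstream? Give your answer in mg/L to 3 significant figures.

1.83 µg/L = 0.00183 mg/L.
After complete mixing, C₀ = (0.014·12 + 0.412·0.00183) / 0.426 = 0.3961 mg/L.
Travel time t = 5470 m / 0.36 m/s = 1.519e+04 s = 0.1759 d.
C = 0.3961·exp(−0.63·0.1759) = 0.3961·0.8951 = 0.3546 mg/L.

0.355 mg/L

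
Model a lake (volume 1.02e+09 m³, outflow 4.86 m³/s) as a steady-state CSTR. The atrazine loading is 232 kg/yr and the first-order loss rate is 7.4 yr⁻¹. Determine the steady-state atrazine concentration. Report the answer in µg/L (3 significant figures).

Outflow Q = 4.86 m³/s × 3.156e+07 s/yr = 1.534e+08 m³/yr.
Steady-state CSTR mass balance: W = Q·C + k·V·C, so C = W/(Q + kV).
Q + kV = 1.534e+08 + 7.4·1.02e+09 = 7.701e+09 m³/yr.
C = 232/7.701e+09 = 3.012e-08 kg/m³ = 3.012e-05 mg/L = 0.03012 µg/L.

0.0301 µg/L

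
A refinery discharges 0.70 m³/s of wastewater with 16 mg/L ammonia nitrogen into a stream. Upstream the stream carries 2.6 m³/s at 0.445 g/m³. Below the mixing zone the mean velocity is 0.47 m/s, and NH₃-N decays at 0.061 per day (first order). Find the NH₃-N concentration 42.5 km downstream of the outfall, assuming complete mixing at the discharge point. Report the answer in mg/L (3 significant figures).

3.51 mg/L

After complete mixing, C₀ = (0.7·16 + 2.6·0.445) / 3.3 = 3.745 mg/L.
Travel time t = 4.25e+04 m / 0.47 m/s = 9.043e+04 s = 1.047 d.
C = 3.745·exp(−0.061·1.047) = 3.745·0.9382 = 3.513 mg/L.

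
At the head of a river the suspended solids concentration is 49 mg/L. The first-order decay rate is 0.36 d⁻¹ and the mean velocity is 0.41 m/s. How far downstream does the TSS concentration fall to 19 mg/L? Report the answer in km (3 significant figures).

93.2 km

From C = C₀·e^(−kt), t = ln(C₀/C)/k = ln(49/19)/0.36 = 0.9474/0.36 = 2.632 d.
Distance = v·t = 0.41 m/s × 2.274e+05 s = 9.322e+04 m = 93.22 km.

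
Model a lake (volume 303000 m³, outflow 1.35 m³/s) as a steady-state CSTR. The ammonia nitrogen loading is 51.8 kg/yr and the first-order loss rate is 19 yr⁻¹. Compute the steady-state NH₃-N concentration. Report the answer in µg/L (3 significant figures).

1.07 µg/L

Outflow Q = 1.35 m³/s × 3.156e+07 s/yr = 4.26e+07 m³/yr.
Steady-state CSTR mass balance: W = Q·C + k·V·C, so C = W/(Q + kV).
Q + kV = 4.26e+07 + 19·303000 = 4.836e+07 m³/yr.
C = 51.8/4.836e+07 = 1.071e-06 kg/m³ = 0.001071 mg/L = 1.071 µg/L.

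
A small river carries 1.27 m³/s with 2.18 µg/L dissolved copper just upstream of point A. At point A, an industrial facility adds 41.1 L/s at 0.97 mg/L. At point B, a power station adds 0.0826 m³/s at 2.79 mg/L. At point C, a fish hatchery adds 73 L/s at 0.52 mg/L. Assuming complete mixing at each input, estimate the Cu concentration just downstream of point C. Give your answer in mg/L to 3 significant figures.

0.212 mg/L

2.18 µg/L = 0.00218 mg/L.
41.1 L/s = 0.0411 m³/s.
After input A: C = (1.27·0.00218 + 0.0411·0.97) / 1.311 = 0.03252 mg/L.
After input B: C = (1.311·0.03252 + 0.0826·2.79) / 1.394 = 0.1959 mg/L.
73 L/s = 0.073 m³/s.
After input C: C = (1.394·0.1959 + 0.073·0.52) / 1.467 = 0.2121 mg/L.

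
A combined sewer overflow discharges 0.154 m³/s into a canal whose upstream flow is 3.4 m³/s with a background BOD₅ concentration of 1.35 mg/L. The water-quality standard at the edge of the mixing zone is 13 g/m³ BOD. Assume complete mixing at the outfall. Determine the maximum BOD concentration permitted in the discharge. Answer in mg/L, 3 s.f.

270 mg/L

Mass balance: 13·3.554 = 0.154·Cₑ + 3.4·1.35.
Cₑ = (46.2 − 4.59) / 0.154 = 270.2 mg/L.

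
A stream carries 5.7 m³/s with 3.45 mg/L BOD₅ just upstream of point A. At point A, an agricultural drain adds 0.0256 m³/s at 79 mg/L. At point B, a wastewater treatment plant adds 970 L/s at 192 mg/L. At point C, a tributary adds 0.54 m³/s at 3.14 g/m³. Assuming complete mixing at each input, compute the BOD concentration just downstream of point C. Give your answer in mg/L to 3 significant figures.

29.0 mg/L

After input A: C = (5.7·3.45 + 0.0256·79) / 5.726 = 3.788 mg/L.
970 L/s = 0.97 m³/s.
After input B: C = (5.726·3.788 + 0.97·192) / 6.696 = 31.05 mg/L.
After input C: C = (6.696·31.05 + 0.54·3.14) / 7.236 = 28.97 mg/L.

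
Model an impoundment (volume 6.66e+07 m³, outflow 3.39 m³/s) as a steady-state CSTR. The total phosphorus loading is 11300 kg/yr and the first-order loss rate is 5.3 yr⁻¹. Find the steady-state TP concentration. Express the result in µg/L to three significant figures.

Outflow Q = 3.39 m³/s × 3.156e+07 s/yr = 1.07e+08 m³/yr.
Steady-state CSTR mass balance: W = Q·C + k·V·C, so C = W/(Q + kV).
Q + kV = 1.07e+08 + 5.3·6.66e+07 = 4.6e+08 m³/yr.
C = 11300/4.6e+08 = 2.457e-05 kg/m³ = 0.02457 mg/L = 24.57 µg/L.

24.6 µg/L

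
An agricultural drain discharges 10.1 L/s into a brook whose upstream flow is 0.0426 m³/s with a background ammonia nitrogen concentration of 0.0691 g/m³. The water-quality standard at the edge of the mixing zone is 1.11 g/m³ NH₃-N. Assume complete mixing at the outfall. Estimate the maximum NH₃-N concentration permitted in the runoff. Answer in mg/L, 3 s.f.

10.1 L/s = 0.0101 m³/s.
Mass balance: 1.11·0.0527 = 0.0101·Cₑ + 0.0426·0.0691.
Cₑ = (0.0585 − 0.002944) / 0.0101 = 5.5 mg/L.

5.50 mg/L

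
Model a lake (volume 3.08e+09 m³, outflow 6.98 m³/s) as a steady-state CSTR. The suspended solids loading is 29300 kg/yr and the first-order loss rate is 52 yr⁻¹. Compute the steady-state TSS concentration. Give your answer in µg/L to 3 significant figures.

Outflow Q = 6.98 m³/s × 3.156e+07 s/yr = 2.203e+08 m³/yr.
Steady-state CSTR mass balance: W = Q·C + k·V·C, so C = W/(Q + kV).
Q + kV = 2.203e+08 + 52·3.08e+09 = 1.604e+11 m³/yr.
C = 29300/1.604e+11 = 1.827e-07 kg/m³ = 0.0001827 mg/L = 0.1827 µg/L.

0.183 µg/L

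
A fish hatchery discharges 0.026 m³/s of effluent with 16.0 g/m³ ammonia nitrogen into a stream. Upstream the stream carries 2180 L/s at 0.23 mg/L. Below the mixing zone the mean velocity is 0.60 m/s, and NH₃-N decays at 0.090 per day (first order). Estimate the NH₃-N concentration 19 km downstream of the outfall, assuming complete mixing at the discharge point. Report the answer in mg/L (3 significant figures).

0.402 mg/L

2180 L/s = 2.18 m³/s.
After complete mixing, C₀ = (0.026·16 + 2.18·0.23) / 2.206 = 0.4159 mg/L.
Travel time t = 1.9e+04 m / 0.60 m/s = 3.167e+04 s = 0.3665 d.
C = 0.4159·exp(−0.090·0.3665) = 0.4159·0.9676 = 0.4024 mg/L.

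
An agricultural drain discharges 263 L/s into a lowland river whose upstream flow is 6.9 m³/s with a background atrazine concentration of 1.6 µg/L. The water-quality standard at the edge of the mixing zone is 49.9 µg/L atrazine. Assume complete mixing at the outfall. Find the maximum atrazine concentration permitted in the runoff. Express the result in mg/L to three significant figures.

1.32 mg/L

263 L/s = 0.263 m³/s.
1.6 µg/L = 0.0016 mg/L.
49.9 µg/L = 0.0499 mg/L.
Mass balance: 0.0499·7.163 = 0.263·Cₑ + 6.9·0.0016.
Cₑ = (0.3574 − 0.01104) / 0.263 = 1.317 mg/L.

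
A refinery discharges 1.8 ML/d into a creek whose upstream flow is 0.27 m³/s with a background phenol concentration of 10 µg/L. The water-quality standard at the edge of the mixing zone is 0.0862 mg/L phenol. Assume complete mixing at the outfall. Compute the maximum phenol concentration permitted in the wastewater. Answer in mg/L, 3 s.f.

1.07 mg/L

1.8 ML/d = 0.02083 m³/s.
10 µg/L = 0.01 mg/L.
Mass balance: 0.0862·0.2908 = 0.02083·Cₑ + 0.27·0.01.
Cₑ = (0.02507 − 0.0027) / 0.02083 = 1.074 mg/L.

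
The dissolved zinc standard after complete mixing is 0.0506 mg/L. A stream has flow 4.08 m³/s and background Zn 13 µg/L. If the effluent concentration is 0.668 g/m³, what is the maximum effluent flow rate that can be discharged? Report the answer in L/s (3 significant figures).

248 L/s

13 µg/L = 0.013 mg/L.
Mass balance at complete mixing: C_std·(Q_w + Q_r) = Q_w·C_e + Q_r·C_b.
Rearranging, Q_w = Q_r·(C_std − C_b)/(C_e − C_std) = 4.08·(0.0506 − 0.013) / (0.668 − 0.0506) = 0.2485 m³/s.
= 248.5 L/s.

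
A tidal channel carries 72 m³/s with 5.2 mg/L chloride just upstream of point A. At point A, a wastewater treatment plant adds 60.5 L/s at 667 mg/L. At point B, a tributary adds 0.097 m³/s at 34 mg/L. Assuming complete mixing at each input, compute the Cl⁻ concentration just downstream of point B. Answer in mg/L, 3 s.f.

5.79 mg/L

60.5 L/s = 0.0605 m³/s.
After input A: C = (72·5.2 + 0.0605·667) / 72.06 = 5.756 mg/L.
After input B: C = (72.06·5.756 + 0.097·34) / 72.16 = 5.794 mg/L.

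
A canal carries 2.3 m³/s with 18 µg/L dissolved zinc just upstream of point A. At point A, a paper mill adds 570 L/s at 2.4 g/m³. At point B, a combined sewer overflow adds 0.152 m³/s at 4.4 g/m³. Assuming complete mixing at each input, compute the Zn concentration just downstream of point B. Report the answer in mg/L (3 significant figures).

18 µg/L = 0.018 mg/L.
570 L/s = 0.57 m³/s.
After input A: C = (2.3·0.018 + 0.57·2.4) / 2.87 = 0.4911 mg/L.
After input B: C = (2.87·0.4911 + 0.152·4.4) / 3.022 = 0.6877 mg/L.

0.688 mg/L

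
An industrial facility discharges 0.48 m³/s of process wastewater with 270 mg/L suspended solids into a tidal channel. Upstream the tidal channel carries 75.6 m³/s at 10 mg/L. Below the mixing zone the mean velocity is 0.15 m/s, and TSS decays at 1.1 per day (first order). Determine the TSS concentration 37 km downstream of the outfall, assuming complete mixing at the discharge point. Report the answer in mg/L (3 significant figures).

After complete mixing, C₀ = (0.48·270 + 75.6·10) / 76.08 = 11.64 mg/L.
Travel time t = 3.7e+04 m / 0.15 m/s = 2.467e+05 s = 2.855 d.
C = 11.64·exp(−1.1·2.855) = 11.64·0.04326 = 0.5036 mg/L.

0.504 mg/L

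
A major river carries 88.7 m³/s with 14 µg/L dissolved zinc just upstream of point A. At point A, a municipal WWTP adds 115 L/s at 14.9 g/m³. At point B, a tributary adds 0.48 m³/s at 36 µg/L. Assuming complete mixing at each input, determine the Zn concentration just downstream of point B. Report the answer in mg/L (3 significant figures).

14 µg/L = 0.014 mg/L.
115 L/s = 0.115 m³/s.
After input A: C = (88.7·0.014 + 0.115·14.9) / 88.81 = 0.03327 mg/L.
36 µg/L = 0.036 mg/L.
After input B: C = (88.81·0.03327 + 0.48·0.036) / 89.3 = 0.03329 mg/L.

0.0333 mg/L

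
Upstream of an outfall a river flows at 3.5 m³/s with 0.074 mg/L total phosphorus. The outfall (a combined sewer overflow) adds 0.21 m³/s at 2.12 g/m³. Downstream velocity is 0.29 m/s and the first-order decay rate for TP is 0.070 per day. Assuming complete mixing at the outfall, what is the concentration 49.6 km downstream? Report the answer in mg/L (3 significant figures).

After complete mixing, C₀ = (0.21·2.12 + 3.5·0.074) / 3.71 = 0.1898 mg/L.
Travel time t = 4.96e+04 m / 0.29 m/s = 1.71e+05 s = 1.98 d.
C = 0.1898·exp(−0.070·1.98) = 0.1898·0.8706 = 0.1653 mg/L.

0.165 mg/L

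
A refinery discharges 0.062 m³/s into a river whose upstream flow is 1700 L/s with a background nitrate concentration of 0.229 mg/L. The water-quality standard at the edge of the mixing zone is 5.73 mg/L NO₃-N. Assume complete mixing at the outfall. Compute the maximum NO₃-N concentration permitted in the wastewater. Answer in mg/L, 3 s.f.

1700 L/s = 1.7 m³/s.
Mass balance: 5.73·1.762 = 0.062·Cₑ + 1.7·0.229.
Cₑ = (10.1 − 0.3893) / 0.062 = 156.6 mg/L.

157 mg/L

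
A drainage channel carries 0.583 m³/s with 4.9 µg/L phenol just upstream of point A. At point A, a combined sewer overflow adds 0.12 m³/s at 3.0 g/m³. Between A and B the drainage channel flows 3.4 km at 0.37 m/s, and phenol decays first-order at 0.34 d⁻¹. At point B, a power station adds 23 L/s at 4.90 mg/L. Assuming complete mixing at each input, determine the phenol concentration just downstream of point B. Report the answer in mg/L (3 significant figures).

0.637 mg/L

4.9 µg/L = 0.0049 mg/L.
After input A: C = (0.583·0.0049 + 0.12·3) / 0.703 = 0.5162 mg/L.
Over the 3.4 km reach to input B (t = 9189 s = 0.1064 d), decay gives C = 0.5162·exp(−0.34·0.1064) = 0.4978 mg/L.
23 L/s = 0.023 m³/s.
After input B: C = (0.703·0.4978 + 0.023·4.9) / 0.726 = 0.6373 mg/L.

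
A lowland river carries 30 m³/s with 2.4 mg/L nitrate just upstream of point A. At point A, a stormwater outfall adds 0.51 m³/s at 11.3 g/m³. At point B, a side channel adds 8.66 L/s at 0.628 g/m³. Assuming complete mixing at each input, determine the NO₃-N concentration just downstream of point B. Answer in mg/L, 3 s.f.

After input A: C = (30·2.4 + 0.51·11.3) / 30.51 = 2.549 mg/L.
8.66 L/s = 0.00866 m³/s.
After input B: C = (30.51·2.549 + 0.00866·0.628) / 30.52 = 2.548 mg/L.

2.55 mg/L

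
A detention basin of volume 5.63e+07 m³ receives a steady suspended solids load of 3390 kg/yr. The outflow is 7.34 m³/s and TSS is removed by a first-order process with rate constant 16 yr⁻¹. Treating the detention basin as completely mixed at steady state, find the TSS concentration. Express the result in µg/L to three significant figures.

Outflow Q = 7.34 m³/s × 3.156e+07 s/yr = 2.316e+08 m³/yr.
Steady-state CSTR mass balance: W = Q·C + k·V·C, so C = W/(Q + kV).
Q + kV = 2.316e+08 + 16·5.63e+07 = 1.132e+09 m³/yr.
C = 3390/1.132e+09 = 2.994e-06 kg/m³ = 0.002994 mg/L = 2.994 µg/L.

2.99 µg/L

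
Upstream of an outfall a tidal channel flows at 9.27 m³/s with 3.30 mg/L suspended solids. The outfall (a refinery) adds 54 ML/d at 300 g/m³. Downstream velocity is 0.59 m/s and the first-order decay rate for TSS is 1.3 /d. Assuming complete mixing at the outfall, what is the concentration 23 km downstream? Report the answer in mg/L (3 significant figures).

54 ML/d = 0.625 m³/s.
After complete mixing, C₀ = (0.625·300 + 9.27·3.3) / 9.895 = 22.04 mg/L.
Travel time t = 2.3e+04 m / 0.59 m/s = 3.898e+04 s = 0.4512 d.
C = 22.04·exp(−1.3·0.4512) = 22.04·0.5562 = 12.26 mg/L.

12.3 mg/L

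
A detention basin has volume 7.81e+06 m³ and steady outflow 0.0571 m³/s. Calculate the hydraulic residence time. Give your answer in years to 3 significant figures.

4.33 yr

Q = 0.0571 m³/s × 3.156e+07 s/yr = 1.802e+06 m³/yr.
Hydraulic residence time τ = V/Q = 7.81e+06/1.802e+06 = 4.334 yr.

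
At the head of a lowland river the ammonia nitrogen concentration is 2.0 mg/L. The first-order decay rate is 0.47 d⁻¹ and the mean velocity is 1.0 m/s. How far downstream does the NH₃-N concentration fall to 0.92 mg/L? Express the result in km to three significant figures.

From C = C₀·e^(−kt), t = ln(C₀/C)/k = ln(2.0/0.92)/0.47 = 0.7765/0.47 = 1.652 d.
Distance = v·t = 1.0 m/s × 1.427e+05 s = 1.427e+05 m = 142.7 km.

143 km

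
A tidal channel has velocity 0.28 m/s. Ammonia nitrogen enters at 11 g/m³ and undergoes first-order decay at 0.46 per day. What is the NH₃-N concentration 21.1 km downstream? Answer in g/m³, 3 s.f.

Travel time t = 21.1 km / 0.28 m/s = 2.11e+04/0.28 = 7.536e+04 s = 0.8722 d.
First-order decay: C = 11·exp(−0.46·0.8722) = 11·0.6695 = 7.365 g/m³.

7.36 g/m³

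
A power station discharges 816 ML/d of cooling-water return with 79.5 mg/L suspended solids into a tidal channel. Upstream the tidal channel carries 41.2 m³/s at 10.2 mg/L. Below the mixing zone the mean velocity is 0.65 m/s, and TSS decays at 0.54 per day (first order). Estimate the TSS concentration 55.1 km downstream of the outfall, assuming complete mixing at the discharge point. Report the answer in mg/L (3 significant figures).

816 ML/d = 9.444 m³/s.
After complete mixing, C₀ = (9.444·79.5 + 41.2·10.2) / 50.64 = 23.12 mg/L.
Travel time t = 5.51e+04 m / 0.65 m/s = 8.477e+04 s = 0.9811 d.
C = 23.12·exp(−0.54·0.9811) = 23.12·0.5887 = 13.61 mg/L.

13.6 mg/L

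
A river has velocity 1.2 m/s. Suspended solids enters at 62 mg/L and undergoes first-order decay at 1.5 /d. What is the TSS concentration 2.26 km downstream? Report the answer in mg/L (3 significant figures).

Travel time t = 2.26 km / 1.2 m/s = 2260/1.2 = 1883 s = 0.0218 d.
First-order decay: C = 62·exp(−1.5·0.0218) = 62·0.9678 = 60.01 mg/L.

60.0 mg/L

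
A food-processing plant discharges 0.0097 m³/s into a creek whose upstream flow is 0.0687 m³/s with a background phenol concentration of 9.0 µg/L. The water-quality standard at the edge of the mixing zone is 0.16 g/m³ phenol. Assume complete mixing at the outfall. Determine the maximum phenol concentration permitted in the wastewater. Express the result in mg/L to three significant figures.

9.0 µg/L = 0.009 mg/L.
Mass balance: 0.16·0.0784 = 0.0097·Cₑ + 0.0687·0.009.
Cₑ = (0.01254 − 0.0006183) / 0.0097 = 1.229 mg/L.

1.23 mg/L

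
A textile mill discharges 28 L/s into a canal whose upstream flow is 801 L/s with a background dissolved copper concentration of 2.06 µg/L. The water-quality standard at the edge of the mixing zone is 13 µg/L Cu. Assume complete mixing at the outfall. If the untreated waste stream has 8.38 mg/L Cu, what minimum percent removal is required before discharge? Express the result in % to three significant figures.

28 L/s = 0.028 m³/s.
801 L/s = 0.801 m³/s.
2.06 µg/L = 0.00206 mg/L.
13 µg/L = 0.013 mg/L.
Mass balance: 0.013·0.829 = 0.028·Cₑ + 0.801·0.00206.
Cₑ = (0.01078 − 0.00165) / 0.028 = 0.326 mg/L.
Required removal = 1 − 0.326/8.38 = 96.11 %.

96.1 %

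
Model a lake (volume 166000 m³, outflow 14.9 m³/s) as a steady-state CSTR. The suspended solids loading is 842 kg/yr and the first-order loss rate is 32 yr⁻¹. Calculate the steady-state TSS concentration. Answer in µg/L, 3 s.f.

1.77 µg/L

Outflow Q = 14.9 m³/s × 3.156e+07 s/yr = 4.702e+08 m³/yr.
Steady-state CSTR mass balance: W = Q·C + k·V·C, so C = W/(Q + kV).
Q + kV = 4.702e+08 + 32·166000 = 4.755e+08 m³/yr.
C = 842/4.755e+08 = 1.771e-06 kg/m³ = 0.001771 mg/L = 1.771 µg/L.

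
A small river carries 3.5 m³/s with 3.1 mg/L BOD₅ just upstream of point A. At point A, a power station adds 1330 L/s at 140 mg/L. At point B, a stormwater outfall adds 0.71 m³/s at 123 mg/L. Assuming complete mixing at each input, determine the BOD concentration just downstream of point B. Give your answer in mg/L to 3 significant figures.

51.3 mg/L

1330 L/s = 1.33 m³/s.
After input A: C = (3.5·3.1 + 1.33·140) / 4.83 = 40.8 mg/L.
After input B: C = (4.83·40.8 + 0.71·123) / 5.54 = 51.33 mg/L.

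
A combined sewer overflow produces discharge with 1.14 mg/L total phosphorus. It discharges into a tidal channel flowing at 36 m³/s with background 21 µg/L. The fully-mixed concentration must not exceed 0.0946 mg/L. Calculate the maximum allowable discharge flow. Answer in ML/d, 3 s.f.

219 ML/d

21 µg/L = 0.021 mg/L.
Mass balance at complete mixing: C_std·(Q_w + Q_r) = Q_w·C_e + Q_r·C_b.
Rearranging, Q_w = Q_r·(C_std − C_b)/(C_e − C_std) = 36·(0.0946 − 0.021) / (1.14 − 0.0946) = 2.535 m³/s.
= 219 ML/d.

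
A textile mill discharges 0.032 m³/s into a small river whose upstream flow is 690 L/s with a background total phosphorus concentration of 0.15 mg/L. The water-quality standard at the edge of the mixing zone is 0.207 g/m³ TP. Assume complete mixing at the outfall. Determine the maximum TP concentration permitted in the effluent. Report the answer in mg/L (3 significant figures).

690 L/s = 0.69 m³/s.
Mass balance: 0.207·0.722 = 0.032·Cₑ + 0.69·0.15.
Cₑ = (0.1495 − 0.1035) / 0.032 = 1.436 mg/L.

1.44 mg/L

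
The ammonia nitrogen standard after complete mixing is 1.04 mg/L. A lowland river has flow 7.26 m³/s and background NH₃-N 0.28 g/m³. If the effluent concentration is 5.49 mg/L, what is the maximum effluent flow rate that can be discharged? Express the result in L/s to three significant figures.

1240 L/s

Mass balance at complete mixing: C_std·(Q_w + Q_r) = Q_w·C_e + Q_r·C_b.
Rearranging, Q_w = Q_r·(C_std − C_b)/(C_e − C_std) = 7.26·(1.04 − 0.28) / (5.49 − 1.04) = 1.24 m³/s.
= 1240 L/s.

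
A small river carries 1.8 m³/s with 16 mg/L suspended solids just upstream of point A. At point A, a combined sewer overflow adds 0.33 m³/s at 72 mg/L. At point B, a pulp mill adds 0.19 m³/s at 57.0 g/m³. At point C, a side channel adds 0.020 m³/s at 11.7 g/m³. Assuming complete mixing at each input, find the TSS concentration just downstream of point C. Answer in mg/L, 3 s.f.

27.2 mg/L

After input A: C = (1.8·16 + 0.33·72) / 2.13 = 24.68 mg/L.
After input B: C = (2.13·24.68 + 0.19·57) / 2.32 = 27.32 mg/L.
After input C: C = (2.32·27.32 + 0.02·11.7) / 2.34 = 27.19 mg/L.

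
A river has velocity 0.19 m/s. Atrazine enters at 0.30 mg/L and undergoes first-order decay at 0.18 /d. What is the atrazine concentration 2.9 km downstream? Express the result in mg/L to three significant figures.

0.291 mg/L

Travel time t = 2.9 km / 0.19 m/s = 2900/0.19 = 1.526e+04 s = 0.1767 d.
First-order decay: C = 0.30·exp(−0.18·0.1767) = 0.30·0.9687 = 0.2906 mg/L.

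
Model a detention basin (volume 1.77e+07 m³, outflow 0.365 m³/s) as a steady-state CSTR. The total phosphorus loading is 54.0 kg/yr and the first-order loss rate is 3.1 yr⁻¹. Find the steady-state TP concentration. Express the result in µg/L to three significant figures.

Outflow Q = 0.365 m³/s × 3.156e+07 s/yr = 1.152e+07 m³/yr.
Steady-state CSTR mass balance: W = Q·C + k·V·C, so C = W/(Q + kV).
Q + kV = 1.152e+07 + 3.1·1.77e+07 = 6.639e+07 m³/yr.
C = 54.0/6.639e+07 = 8.134e-07 kg/m³ = 0.0008134 mg/L = 0.8134 µg/L.

0.813 µg/L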